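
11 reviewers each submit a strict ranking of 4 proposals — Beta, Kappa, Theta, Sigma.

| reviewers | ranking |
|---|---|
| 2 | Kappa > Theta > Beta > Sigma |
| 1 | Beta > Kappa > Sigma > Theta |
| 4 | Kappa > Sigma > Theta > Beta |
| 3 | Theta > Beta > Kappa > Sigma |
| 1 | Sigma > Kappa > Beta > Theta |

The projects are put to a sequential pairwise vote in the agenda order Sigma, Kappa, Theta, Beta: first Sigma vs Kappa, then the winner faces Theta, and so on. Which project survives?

Round 1: Sigma vs Kappa — 1–10, Kappa advances.
Round 2: Kappa vs Theta — 8–3, Kappa advances.
Round 3: Kappa vs Beta — 7–4, Kappa advances.
Kappa survives the agenda.

Kappa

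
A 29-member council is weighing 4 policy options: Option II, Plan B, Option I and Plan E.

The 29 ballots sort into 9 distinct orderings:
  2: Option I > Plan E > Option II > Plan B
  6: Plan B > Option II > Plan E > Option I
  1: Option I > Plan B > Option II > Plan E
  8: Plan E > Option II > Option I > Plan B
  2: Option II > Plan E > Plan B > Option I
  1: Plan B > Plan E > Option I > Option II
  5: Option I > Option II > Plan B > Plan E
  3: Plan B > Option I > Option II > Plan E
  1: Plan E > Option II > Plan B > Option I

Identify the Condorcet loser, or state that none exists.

Pairwise majorities:
Option II vs Plan B: Option II is ranked higher on 2+8+2+5+1 = 18 ballots, Plan B on 11. Option II wins 18–11.
Option II–Option I: Option II 17–12.
Option II vs Plan E: Option II preferred on 6+1+2+5+3 = 17 ballots; Option II wins 17–12.
Plan B–Option I: Option I 16–13.
Plan B vs Plan E: Plan B is ranked higher on 6+1+1+5+3 = 16 ballots, Plan E on 13. Plan B wins 16–13.
Option I vs Plan E: Option I is ranked higher on 2+1+5+3 = 11 ballots, Plan E on 18. Plan E wins 18–11.
Each option has at least one pairwise win (Option II beats Plan B; Plan B beats Plan E; Option I beats Plan B; Plan E beats Option I) — no Condorcet loser.

none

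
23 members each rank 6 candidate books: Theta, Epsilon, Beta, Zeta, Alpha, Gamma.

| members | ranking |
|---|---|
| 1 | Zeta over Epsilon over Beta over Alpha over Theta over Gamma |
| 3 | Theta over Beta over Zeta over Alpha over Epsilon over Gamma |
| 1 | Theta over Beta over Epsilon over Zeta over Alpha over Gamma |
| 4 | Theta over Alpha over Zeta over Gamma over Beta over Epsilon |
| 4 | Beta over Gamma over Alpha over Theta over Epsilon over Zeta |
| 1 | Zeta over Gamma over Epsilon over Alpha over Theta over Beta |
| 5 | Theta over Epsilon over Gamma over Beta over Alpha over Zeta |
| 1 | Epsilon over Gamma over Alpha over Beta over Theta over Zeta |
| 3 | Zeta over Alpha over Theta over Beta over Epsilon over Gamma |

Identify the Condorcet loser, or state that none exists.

Gamma

Pairwise majorities:
Theta vs Epsilon: Theta is ranked higher on 3+1+4+4+5+3 = 20 ballots, Epsilon on 3. Theta wins 20–3.
Theta vs Beta: Theta preferred on 3+1+4+1+5+3 = 17 ballots; Theta wins 17–6.
Theta vs Zeta: Theta, 18–5.
Theta–Alpha: Theta 13–10.
Theta vs Gamma: 17 to 6, Theta.
Epsilon vs Beta: 8 to 15, Beta.
Epsilon vs Zeta: 11 to 12, Zeta.
Epsilon vs Alpha: 9 to 14, Alpha.
Epsilon vs Gamma: Epsilon wins 14–9.
Beta vs Zeta: 14 to 9, Beta.
Beta vs Alpha: Beta, 14–9.
Beta–Gamma: Beta 12–11.
Zeta vs Alpha: Alpha wins 14–9.
Zeta vs Gamma: Zeta preferred on 1+3+1+4+1+3 = 13 ballots; Zeta wins 13–10.
Alpha vs Gamma: Alpha is ranked higher on 1+3+1+4+3 = 12 ballots, Gamma on 11. Alpha wins 12–11.
Only Gamma has no wins; Gamma is the Condorcet loser.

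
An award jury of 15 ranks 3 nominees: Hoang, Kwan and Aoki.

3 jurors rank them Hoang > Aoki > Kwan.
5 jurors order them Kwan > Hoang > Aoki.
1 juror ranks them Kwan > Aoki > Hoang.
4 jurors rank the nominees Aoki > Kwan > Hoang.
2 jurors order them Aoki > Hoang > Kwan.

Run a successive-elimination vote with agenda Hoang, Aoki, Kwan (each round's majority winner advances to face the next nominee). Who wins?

Round 1: Hoang vs Aoki — 8–7, Hoang advances.
Round 2: Hoang vs Kwan — 5–10, Kwan advances.
Kwan survives the agenda.

Kwan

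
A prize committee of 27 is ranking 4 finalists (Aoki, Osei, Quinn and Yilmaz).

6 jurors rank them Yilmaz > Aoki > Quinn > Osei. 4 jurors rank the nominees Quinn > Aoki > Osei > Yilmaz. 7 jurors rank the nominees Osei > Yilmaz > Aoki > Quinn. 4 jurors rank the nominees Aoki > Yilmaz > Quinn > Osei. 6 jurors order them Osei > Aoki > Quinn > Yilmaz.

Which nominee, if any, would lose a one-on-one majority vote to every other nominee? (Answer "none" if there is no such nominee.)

Head-to-head results (27 jurors):
Aoki vs Osei: Aoki wins 14–13.
Aoki vs Quinn: Aoki is ranked higher on 6+7+4+6 = 23 ballots, Quinn on 4. Aoki wins 23–4.
Aoki vs Yilmaz: Aoki wins 14–13.
Osei vs Quinn: Osei is ranked higher on 7+6 = 13 ballots, Quinn on 14. Quinn wins 14–13.
Osei vs Yilmaz: Osei, 17–10.
Quinn vs Yilmaz: Yilmaz wins 17–10.
Each nominee has at least one pairwise win (Aoki beats Osei; Osei beats Yilmaz; Quinn beats Osei; Yilmaz beats Quinn) — no Condorcet loser.

none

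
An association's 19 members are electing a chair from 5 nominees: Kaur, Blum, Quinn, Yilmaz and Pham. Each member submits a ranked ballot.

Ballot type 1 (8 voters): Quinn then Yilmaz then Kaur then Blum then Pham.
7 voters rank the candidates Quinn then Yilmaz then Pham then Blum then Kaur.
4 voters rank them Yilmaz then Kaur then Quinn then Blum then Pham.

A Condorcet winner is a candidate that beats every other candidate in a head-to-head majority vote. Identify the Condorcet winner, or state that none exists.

Head-to-head results (19 voters):
Kaur vs Blum: Kaur wins 12–7.
Kaur–Quinn: Quinn 15–4.
Kaur–Yilmaz: Yilmaz 19–0.
Kaur vs Pham: Kaur, 12–7.
Blum vs Quinn: Quinn, 19–0.
Blum vs Yilmaz: Yilmaz wins 19–0.
Blum–Pham: Blum 12–7.
Quinn vs Yilmaz: Quinn wins 15–4.
Quinn vs Pham: Quinn wins 19–0.
Yilmaz vs Pham: Yilmaz wins 19–0.
Only Quinn has no losses; Quinn is the Condorcet winner.

Quinn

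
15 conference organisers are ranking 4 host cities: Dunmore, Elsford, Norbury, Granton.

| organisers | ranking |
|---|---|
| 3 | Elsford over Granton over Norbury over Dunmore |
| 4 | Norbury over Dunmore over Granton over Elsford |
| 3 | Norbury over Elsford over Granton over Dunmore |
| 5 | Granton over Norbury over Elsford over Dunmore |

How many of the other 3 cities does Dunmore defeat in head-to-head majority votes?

0

Dunmore against each rival (15 organisers):
Dunmore vs Elsford: Dunmore is ranked higher on 4 ballots, Elsford on 11. Elsford wins 11–4.
Dunmore vs Norbury: Norbury wins 15–0.
Dunmore vs Granton: Granton wins 11–4.
Dunmore beats no one; loses to Elsford, Norbury, Granton — 0 pairwise wins.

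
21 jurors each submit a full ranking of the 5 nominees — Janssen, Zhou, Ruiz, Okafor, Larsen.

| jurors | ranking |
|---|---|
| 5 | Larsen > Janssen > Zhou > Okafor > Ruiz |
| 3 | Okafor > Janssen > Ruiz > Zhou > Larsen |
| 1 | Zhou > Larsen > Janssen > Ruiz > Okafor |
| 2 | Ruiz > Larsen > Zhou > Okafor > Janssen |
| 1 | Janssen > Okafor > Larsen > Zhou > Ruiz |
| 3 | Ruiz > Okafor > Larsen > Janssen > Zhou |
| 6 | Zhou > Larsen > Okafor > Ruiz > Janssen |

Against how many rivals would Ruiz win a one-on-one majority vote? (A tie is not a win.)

1

Ruiz against each rival (21 jurors):
Ruiz vs Janssen: 2+3+6 = 11 for Ruiz, 10 for Janssen — Ruiz by 11–10.
Ruiz–Zhou: Zhou 13–8.
Ruiz vs Okafor: Okafor, 15–6.
Ruiz vs Larsen: Larsen wins 13–8.
Ruiz beats Janssen; loses to Zhou, Okafor, Larsen — 1 pairwise win.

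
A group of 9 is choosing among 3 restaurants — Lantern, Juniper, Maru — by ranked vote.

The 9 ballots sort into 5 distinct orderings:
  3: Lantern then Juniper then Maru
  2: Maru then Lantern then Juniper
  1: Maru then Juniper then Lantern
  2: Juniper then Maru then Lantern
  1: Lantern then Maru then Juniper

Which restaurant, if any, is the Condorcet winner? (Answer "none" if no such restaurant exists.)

Check each pair by majority over 9 ballots:
Lantern vs Juniper: Lantern, 6–3.
Lantern vs Maru: Maru, 5–4.
Juniper–Maru: Juniper 5–4.
No restaurant is unbeaten: Lantern loses to Maru; Juniper loses to Lantern; Maru loses to Juniper. In particular Lantern > Juniper > Maru > Lantern is a majority cycle — no Condorcet winner exists.

none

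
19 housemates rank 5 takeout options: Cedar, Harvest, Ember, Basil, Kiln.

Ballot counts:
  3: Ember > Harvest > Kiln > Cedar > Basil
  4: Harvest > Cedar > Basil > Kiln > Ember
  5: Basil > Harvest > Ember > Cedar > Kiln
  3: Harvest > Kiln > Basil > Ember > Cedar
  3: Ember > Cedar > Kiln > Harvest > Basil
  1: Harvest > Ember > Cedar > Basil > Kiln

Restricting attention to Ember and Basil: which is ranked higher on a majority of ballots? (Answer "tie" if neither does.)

Ballots ranking Ember above Basil: 3 + 3 + 1 = 7.
Ballots ranking Basil above Ember: 19 − 7 = 12.
Basil wins the head-to-head 12–7.

Basil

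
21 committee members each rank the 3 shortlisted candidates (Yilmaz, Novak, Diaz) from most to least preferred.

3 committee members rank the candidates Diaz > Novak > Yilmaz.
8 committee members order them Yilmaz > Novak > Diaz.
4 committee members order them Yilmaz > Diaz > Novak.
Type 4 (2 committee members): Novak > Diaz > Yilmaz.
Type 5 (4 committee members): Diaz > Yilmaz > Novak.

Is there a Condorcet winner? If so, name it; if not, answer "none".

Check each pair by majority over 21 ballots:
Yilmaz vs Novak: Yilmaz preferred on 8+4+4 = 16 ballots; Yilmaz wins 16–5.
Yilmaz vs Diaz: Yilmaz is ranked higher on 8+4 = 12 ballots, Diaz on 9. Yilmaz wins 12–9.
Novak vs Diaz: 8+2 = 10 for Novak, 11 for Diaz — Diaz by 11–10.
Yilmaz defeats every rival head-to-head and is the Condorcet winner.

Yilmaz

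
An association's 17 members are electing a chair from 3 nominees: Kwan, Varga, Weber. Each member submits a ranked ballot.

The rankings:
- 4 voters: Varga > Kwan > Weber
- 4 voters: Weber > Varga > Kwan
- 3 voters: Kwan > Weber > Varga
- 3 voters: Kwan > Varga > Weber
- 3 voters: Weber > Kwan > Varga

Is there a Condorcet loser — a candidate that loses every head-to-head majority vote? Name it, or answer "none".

Pairwise majorities:
Kwan vs Varga: 9 to 8, Kwan.
Kwan vs Weber: Kwan, 10–7.
Varga vs Weber: Weber, 10–7.
Only Varga has no wins; Varga is the Condorcet loser.

Varga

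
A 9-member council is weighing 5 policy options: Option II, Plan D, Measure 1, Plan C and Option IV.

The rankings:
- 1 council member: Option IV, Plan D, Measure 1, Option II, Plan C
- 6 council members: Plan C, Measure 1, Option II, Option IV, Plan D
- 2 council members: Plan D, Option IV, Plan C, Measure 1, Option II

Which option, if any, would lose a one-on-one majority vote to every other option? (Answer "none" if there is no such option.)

Plan D

Pairwise majorities:
Option II vs Plan D: Option II, 6–3.
Option II vs Measure 1: 0 for Option II, 9 for Measure 1 — Measure 1 by 9–0.
Option II–Plan C: Plan C 8–1.
Option II vs Option IV: 6 for Option II, 3 for Option IV — Option II by 6–3.
Plan D vs Measure 1: Measure 1 wins 6–3.
Plan D vs Plan C: Plan C wins 6–3.
Plan D–Option IV: Option IV 7–2.
Measure 1 vs Plan C: 1 for Measure 1, 8 for Plan C — Plan C by 8–1.
Measure 1–Option IV: Measure 1 6–3.
Plan C vs Option IV: 6 to 3, Plan C.
Only Plan D has no wins; Plan D is the Condorcet loser.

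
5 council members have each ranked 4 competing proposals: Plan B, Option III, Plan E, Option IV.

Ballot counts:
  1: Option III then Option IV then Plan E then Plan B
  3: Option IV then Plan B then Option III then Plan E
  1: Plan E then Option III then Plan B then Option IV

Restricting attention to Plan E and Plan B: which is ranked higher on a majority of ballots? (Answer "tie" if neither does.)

Ballots ranking Plan E above Plan B: 1 + 1 = 2.
Ballots ranking Plan B above Plan E: 5 − 2 = 3.
Plan B wins the head-to-head 3–2.

Plan B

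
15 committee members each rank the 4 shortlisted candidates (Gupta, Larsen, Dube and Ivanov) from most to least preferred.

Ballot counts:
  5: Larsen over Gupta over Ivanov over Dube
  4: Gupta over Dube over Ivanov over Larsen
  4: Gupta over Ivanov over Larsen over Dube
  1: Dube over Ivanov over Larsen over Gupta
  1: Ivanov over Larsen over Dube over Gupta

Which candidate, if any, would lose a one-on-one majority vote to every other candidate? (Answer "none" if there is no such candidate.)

Dube

Pairwise majorities:
Gupta vs Larsen: 4+4 = 8 for Gupta, 7 for Larsen — Gupta by 8–7.
Gupta vs Dube: Gupta preferred on 5+4+4 = 13 ballots; Gupta wins 13–2.
Gupta vs Ivanov: 5+4+4 = 13 for Gupta, 2 for Ivanov — Gupta by 13–2.
Larsen vs Dube: 5+4+1 = 10 for Larsen, 5 for Dube — Larsen by 10–5.
Larsen vs Ivanov: Larsen is ranked higher on 5 ballots, Ivanov on 10. Ivanov wins 10–5.
Dube vs Ivanov: Ivanov wins 10–5.
Dube loses to every other candidate — it is the Condorcet loser.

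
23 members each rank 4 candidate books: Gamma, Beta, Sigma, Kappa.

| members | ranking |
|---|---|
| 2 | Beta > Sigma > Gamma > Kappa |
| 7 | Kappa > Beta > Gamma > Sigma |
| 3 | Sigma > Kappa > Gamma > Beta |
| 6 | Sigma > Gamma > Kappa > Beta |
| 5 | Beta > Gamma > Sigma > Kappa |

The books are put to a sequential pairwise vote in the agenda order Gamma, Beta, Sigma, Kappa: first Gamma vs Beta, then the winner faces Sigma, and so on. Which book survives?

Kappa

Round 1: Gamma vs Beta — 9–14, Beta advances.
Round 2: Beta vs Sigma — 14–9, Beta advances.
Round 3: Beta vs Kappa — 7–16, Kappa advances.
Kappa survives the agenda.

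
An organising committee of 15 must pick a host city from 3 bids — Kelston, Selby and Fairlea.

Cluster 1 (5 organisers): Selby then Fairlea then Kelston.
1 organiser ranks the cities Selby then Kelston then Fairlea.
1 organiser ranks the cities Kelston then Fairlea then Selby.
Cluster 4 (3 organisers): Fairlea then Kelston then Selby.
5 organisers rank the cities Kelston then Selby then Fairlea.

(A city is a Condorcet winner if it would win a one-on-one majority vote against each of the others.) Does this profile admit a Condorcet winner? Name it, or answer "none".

Check each pair by majority over 15 ballots:
Kelston vs Selby: Kelston, 9–6.
Kelston vs Fairlea: 7 to 8, Fairlea.
Selby–Fairlea: Selby 11–4.
Each city drops at least one matchup (Kelston loses to Fairlea; Selby loses to Kelston; Fairlea loses to Selby); the cycle Kelston beats Selby beats Fairlea beats Kelston rules out a Condorcet winner.

none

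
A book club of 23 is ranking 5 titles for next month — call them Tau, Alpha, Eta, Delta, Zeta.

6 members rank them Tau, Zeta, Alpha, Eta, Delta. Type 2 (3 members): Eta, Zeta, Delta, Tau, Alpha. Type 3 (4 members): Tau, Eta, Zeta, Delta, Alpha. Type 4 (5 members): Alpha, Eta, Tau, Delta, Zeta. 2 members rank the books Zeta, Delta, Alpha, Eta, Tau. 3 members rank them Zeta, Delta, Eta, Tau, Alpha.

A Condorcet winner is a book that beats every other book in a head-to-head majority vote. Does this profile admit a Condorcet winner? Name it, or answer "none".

none

Head-to-head results (23 members):
Tau–Alpha: Tau 16–7.
Tau–Eta: Eta 13–10.
Tau vs Delta: Tau wins 15–8.
Tau–Zeta: Tau 15–8.
Alpha vs Eta: Alpha wins 13–10.
Alpha vs Delta: Delta, 12–11.
Alpha vs Zeta: Zeta wins 18–5.
Eta–Delta: Eta 18–5.
Eta vs Zeta: Eta, 12–11.
Delta vs Zeta: Zeta wins 18–5.
Each book drops at least one matchup (Tau loses to Eta; Alpha loses to Tau; Eta loses to Alpha; Delta loses to Tau; Zeta loses to Tau); the cycle Tau > Alpha > Eta > Tau rules out a Condorcet winner.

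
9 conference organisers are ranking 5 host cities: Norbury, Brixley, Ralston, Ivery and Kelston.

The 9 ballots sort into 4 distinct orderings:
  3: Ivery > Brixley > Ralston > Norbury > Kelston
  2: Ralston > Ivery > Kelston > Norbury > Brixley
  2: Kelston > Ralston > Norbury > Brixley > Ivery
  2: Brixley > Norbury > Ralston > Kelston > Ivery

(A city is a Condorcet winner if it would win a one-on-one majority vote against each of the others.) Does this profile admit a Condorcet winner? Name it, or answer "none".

Check each pair by majority over 9 ballots:
Norbury–Brixley: Brixley 5–4.
Norbury–Ralston: Ralston 7–2.
Norbury–Ivery: Ivery 5–4.
Norbury vs Kelston: Norbury, 5–4.
Brixley–Ralston: Brixley 5–4.
Brixley vs Ivery: Ivery, 5–4.
Brixley–Kelston: Brixley 5–4.
Ralston vs Ivery: Ralston wins 6–3.
Ralston–Kelston: Ralston 7–2.
Ivery vs Kelston: Ivery, 5–4.
Each city drops at least one matchup (Norbury loses to Brixley; Brixley loses to Ivery; Ralston loses to Brixley; Ivery loses to Ralston; Kelston loses to Norbury); the cycle Brixley > Ralston > Ivery > Brixley rules out a Condorcet winner.

none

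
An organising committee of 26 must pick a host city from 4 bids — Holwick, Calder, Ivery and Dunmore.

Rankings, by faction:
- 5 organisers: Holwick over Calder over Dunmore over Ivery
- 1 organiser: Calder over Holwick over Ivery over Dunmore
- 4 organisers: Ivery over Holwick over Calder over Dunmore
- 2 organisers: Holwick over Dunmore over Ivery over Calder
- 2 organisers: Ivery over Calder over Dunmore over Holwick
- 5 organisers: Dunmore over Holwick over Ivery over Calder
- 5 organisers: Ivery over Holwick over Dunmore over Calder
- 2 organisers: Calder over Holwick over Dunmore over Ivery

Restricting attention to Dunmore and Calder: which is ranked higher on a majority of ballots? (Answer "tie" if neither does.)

Calder

Ballots ranking Dunmore above Calder: 2 + 5 + 5 = 12.
Ballots ranking Calder above Dunmore: 26 − 12 = 14.
Calder wins the head-to-head 14–12.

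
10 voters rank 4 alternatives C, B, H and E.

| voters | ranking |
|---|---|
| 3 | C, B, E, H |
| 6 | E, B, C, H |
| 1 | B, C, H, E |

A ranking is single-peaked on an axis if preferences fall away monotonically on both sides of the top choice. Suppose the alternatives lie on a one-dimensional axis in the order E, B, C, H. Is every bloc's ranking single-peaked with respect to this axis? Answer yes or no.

Axis positions: E=1, B=2, C=3, H=4.
Bloc 1 (peak C at position 3): ranking walks positions 3-2-1-4, expanding outward from the peak — single-peaked.
Bloc 2 (peak E at position 1): ranking walks positions 1-2-3-4, expanding outward from the peak — single-peaked.
Bloc 3 (peak B at position 2): ranking walks positions 2-3-4-1, expanding outward from the peak — single-peaked.
Every ranking is single-peaked on this axis.

yes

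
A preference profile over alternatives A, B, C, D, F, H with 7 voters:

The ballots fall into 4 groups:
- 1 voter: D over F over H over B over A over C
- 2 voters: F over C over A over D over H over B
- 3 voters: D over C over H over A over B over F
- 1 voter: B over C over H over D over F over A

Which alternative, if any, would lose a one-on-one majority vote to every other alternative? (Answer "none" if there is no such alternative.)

Head-to-head results (7 voters):
A vs B: 2+3 = 5 for A, 2 for B — A by 5–2.
A vs C: C, 6–1.
A vs D: 2 to 5, D.
A vs F: 3 for A, 4 for F — F by 4–3.
A–H: H 5–2.
B vs C: 2 to 5, C.
B vs D: B is ranked higher on 1 ballot, D on 6. D wins 6–1.
B vs F: B, 4–3.
B vs H: H, 6–1.
C vs D: C preferred on 2+1 = 3 ballots; D wins 4–3.
C vs F: 3+1 = 4 for C, 3 for F — C by 4–3.
C vs H: C wins 6–1.
D vs F: D is ranked higher on 1+3+1 = 5 ballots, F on 2. D wins 5–2.
D vs H: D wins 6–1.
F vs H: F preferred on 1+2 = 3 ballots; H wins 4–3.
Every alternative wins at least one matchup (A beats B; B beats F; C beats A; D beats A; F beats A; H beats A), so there is no Condorcet loser.

none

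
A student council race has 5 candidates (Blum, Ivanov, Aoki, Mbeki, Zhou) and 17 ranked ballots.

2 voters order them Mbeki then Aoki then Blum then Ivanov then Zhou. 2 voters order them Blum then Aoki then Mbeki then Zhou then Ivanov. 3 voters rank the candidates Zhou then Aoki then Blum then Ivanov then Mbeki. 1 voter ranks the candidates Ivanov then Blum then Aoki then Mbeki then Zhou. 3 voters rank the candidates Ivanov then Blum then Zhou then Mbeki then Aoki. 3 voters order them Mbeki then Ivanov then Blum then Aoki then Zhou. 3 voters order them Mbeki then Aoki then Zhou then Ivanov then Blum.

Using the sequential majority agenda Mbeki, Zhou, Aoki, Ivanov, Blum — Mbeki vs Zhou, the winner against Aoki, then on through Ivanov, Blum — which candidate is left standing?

Blum

Round 1: Mbeki vs Zhou — 11–6, Mbeki advances.
Round 2: Mbeki vs Aoki — 11–6, Mbeki advances.
Round 3: Mbeki vs Ivanov — 10–7, Mbeki advances.
Round 4: Mbeki vs Blum — 8–9, Blum advances.
The agenda winner is Blum.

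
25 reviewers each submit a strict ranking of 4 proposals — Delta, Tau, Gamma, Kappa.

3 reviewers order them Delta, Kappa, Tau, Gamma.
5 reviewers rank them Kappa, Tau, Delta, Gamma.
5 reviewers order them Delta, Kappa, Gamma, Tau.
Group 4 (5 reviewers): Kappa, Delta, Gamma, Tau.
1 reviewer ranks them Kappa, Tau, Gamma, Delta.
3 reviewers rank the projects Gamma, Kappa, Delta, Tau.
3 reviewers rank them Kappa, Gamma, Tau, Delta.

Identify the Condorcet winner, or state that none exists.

Kappa

Head-to-head results (25 reviewers):
Delta–Tau: Delta 16–9.
Delta vs Gamma: Delta, 18–7.
Delta vs Kappa: Kappa wins 17–8.
Tau vs Gamma: Gamma wins 16–9.
Tau vs Kappa: Kappa wins 25–0.
Gamma vs Kappa: Kappa, 22–3.
Only Kappa has no losses; Kappa is the Condorcet winner.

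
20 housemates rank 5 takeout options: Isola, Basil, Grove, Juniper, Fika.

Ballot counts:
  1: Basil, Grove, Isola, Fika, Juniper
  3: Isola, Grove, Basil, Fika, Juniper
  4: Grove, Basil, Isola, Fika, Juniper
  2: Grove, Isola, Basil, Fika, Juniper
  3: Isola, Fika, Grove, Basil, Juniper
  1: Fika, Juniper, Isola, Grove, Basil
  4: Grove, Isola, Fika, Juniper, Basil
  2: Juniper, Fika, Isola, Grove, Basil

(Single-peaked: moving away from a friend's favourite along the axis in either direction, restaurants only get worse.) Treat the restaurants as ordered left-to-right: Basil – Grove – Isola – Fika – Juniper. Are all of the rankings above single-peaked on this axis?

yes

Axis positions: Basil=1, Grove=2, Isola=3, Fika=4, Juniper=5.
Faction 1 (peak Basil at position 1): ranking walks positions 1-2-3-4-5, expanding outward from the peak — single-peaked.
Faction 2 (peak Isola at position 3): ranking walks positions 3-2-1-4-5, expanding outward from the peak — single-peaked.
Faction 3 (peak Grove at position 2): ranking walks positions 2-1-3-4-5, expanding outward from the peak — single-peaked.
Faction 4 (peak Grove at position 2): ranking walks positions 2-3-1-4-5, expanding outward from the peak — single-peaked.
Faction 5 (peak Isola at position 3): ranking walks positions 3-4-2-1-5, expanding outward from the peak — single-peaked.
Faction 6 (peak Fika at position 4): ranking walks positions 4-5-3-2-1, expanding outward from the peak — single-peaked.
Faction 7 (peak Grove at position 2): ranking walks positions 2-3-4-5-1, expanding outward from the peak — single-peaked.
Faction 8 (peak Juniper at position 5): ranking walks positions 5-4-3-2-1, expanding outward from the peak — single-peaked.
Every ranking is single-peaked on this axis.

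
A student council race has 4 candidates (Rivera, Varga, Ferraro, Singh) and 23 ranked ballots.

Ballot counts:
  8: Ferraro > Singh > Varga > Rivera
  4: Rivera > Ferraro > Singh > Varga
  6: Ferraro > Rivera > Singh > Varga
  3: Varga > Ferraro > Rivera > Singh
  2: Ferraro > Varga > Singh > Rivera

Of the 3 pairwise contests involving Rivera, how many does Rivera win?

Rivera against each rival (23 voters):
Rivera vs Varga: Varga, 13–10.
Rivera vs Ferraro: 4 for Rivera, 19 for Ferraro — Ferraro by 19–4.
Rivera vs Singh: Rivera wins 13–10.
Rivera beats Singh; loses to Varga, Ferraro — 1 pairwise win.

1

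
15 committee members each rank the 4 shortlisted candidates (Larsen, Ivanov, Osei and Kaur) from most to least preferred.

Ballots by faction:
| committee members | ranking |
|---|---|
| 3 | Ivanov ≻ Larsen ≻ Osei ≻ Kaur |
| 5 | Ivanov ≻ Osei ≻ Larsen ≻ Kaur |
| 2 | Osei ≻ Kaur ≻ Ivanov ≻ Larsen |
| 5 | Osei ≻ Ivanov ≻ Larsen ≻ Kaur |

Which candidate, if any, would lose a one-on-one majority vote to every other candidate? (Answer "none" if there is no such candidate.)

Kaur

Head-to-head results (15 committee members):
Larsen vs Ivanov: Ivanov, 15–0.
Larsen vs Osei: Larsen is ranked higher on 3 ballots, Osei on 12. Osei wins 12–3.
Larsen vs Kaur: Larsen wins 13–2.
Ivanov vs Osei: 8 to 7, Ivanov.
Ivanov vs Kaur: 3+5+5 = 13 for Ivanov, 2 for Kaur — Ivanov by 13–2.
Osei vs Kaur: 15 to 0, Osei.
Only Kaur has no wins; Kaur is the Condorcet loser.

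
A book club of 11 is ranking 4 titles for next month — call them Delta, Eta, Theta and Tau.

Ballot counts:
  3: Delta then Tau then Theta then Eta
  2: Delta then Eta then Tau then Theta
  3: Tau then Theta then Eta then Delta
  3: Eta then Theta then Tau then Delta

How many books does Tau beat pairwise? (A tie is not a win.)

Tau against each rival (11 members):
Tau vs Delta: Tau is ranked higher on 3+3 = 6 ballots, Delta on 5. Tau wins 6–5.
Tau–Eta: Tau 6–5.
Tau vs Theta: Tau preferred on 3+2+3 = 8 ballots; Tau wins 8–3.
Tau beats Delta, Eta, Theta — 3 pairwise wins.

3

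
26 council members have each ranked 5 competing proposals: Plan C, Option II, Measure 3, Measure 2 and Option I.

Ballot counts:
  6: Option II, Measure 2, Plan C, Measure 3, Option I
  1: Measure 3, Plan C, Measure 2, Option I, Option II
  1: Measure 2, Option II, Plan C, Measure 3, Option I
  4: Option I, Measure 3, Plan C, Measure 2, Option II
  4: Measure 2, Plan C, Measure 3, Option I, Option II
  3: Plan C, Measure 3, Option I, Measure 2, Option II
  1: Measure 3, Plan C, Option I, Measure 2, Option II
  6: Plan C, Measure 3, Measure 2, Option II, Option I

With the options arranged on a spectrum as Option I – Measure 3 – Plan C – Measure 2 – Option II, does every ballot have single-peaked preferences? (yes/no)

Axis positions: Option I=1, Measure 3=2, Plan C=3, Measure 2=4, Option II=5.
Ballot type 1 (peak Option II at position 5): ranking walks positions 5-4-3-2-1, expanding outward from the peak — single-peaked.
Ballot type 2 (peak Measure 3 at position 2): ranking walks positions 2-3-4-1-5, expanding outward from the peak — single-peaked.
Ballot type 3 (peak Measure 2 at position 4): ranking walks positions 4-5-3-2-1, expanding outward from the peak — single-peaked.
Ballot type 4 (peak Option I at position 1): ranking walks positions 1-2-3-4-5, expanding outward from the peak — single-peaked.
Ballot type 5 (peak Measure 2 at position 4): ranking walks positions 4-3-2-1-5, expanding outward from the peak — single-peaked.
Ballot type 6 (peak Plan C at position 3): ranking walks positions 3-2-1-4-5, expanding outward from the peak — single-peaked.
Ballot type 7 (peak Measure 3 at position 2): ranking walks positions 2-3-1-4-5, expanding outward from the peak — single-peaked.
Ballot type 8 (peak Plan C at position 3): ranking walks positions 3-2-4-5-1, expanding outward from the peak — single-peaked.
Every ranking is single-peaked on this axis.

yes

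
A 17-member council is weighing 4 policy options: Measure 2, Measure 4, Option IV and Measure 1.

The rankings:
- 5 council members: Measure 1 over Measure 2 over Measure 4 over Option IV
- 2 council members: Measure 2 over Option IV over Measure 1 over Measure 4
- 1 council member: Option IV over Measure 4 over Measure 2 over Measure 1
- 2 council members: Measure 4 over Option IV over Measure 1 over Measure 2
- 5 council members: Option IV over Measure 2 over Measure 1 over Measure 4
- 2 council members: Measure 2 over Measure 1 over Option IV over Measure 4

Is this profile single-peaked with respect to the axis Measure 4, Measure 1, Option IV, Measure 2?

no

Axis positions: Measure 4=1, Measure 1=2, Option IV=3, Measure 2=4.
Cluster 1: ranking walks positions 2-4-1-3; Measure 2 is ranked above Option IV even though Option IV lies between Measure 2 and the peak Measure 1 on the axis — preferences dip and rise again. Not single-peaked.
Cluster 2 (peak Measure 2 at position 4): ranking walks positions 4-3-2-1, expanding outward from the peak — single-peaked.
Cluster 3: ranking walks positions 3-1-4-2; Measure 4 is ranked above Measure 1 even though Measure 1 lies between Measure 4 and the peak Option IV on the axis — preferences dip and rise again. Not single-peaked.
Cluster 4: ranking walks positions 1-3-2-4; Option IV is ranked above Measure 1 even though Measure 1 lies between Option IV and the peak Measure 4 on the axis — preferences dip and rise again. Not single-peaked.
Cluster 5 (peak Option IV at position 3): ranking walks positions 3-4-2-1, expanding outward from the peak — single-peaked.
Cluster 6: ranking walks positions 4-2-3-1; Measure 1 is ranked above Option IV even though Option IV lies between Measure 1 and the peak Measure 2 on the axis — preferences dip and rise again. Not single-peaked.
Cluster 1 violates single-peakedness, so the profile is not single-peaked on this axis.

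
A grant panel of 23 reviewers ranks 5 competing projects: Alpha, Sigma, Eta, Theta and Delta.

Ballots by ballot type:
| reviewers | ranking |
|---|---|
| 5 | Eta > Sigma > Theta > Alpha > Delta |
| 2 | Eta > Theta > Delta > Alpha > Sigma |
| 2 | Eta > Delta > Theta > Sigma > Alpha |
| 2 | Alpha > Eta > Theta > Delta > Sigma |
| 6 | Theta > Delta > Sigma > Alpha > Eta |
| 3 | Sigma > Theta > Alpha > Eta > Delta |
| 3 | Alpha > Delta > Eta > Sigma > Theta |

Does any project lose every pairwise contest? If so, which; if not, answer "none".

Pairwise majorities:
Alpha vs Sigma: Sigma, 16–7.
Alpha–Eta: Alpha 14–9.
Alpha vs Theta: Theta wins 18–5.
Alpha vs Delta: Alpha, 13–10.
Sigma vs Eta: Sigma is ranked higher on 6+3 = 9 ballots, Eta on 14. Eta wins 14–9.
Sigma vs Theta: Sigma is ranked higher on 5+3+3 = 11 ballots, Theta on 12. Theta wins 12–11.
Sigma vs Delta: Delta wins 15–8.
Eta vs Theta: Eta, 14–9.
Eta vs Delta: Eta wins 14–9.
Theta vs Delta: Theta is ranked higher on 5+2+2+6+3 = 18 ballots, Delta on 5. Theta wins 18–5.
No project is winless: Alpha beats Eta; Sigma beats Alpha; Eta beats Sigma; Theta beats Alpha; Delta beats Sigma. There is no Condorcet loser.

none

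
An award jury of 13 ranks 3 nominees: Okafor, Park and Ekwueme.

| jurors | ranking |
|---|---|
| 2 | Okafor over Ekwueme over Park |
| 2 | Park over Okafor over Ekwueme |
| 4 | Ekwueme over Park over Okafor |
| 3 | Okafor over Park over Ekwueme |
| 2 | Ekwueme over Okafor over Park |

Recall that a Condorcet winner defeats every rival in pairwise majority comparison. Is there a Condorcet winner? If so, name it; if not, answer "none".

Check each pair by majority over 13 ballots:
Okafor vs Park: Okafor is ranked higher on 2+3+2 = 7 ballots, Park on 6. Okafor wins 7–6.
Okafor vs Ekwueme: 7 to 6, Okafor.
Park vs Ekwueme: 5 to 8, Ekwueme.
Okafor beats each of Park, Ekwueme — Okafor is the Condorcet winner.

Okafor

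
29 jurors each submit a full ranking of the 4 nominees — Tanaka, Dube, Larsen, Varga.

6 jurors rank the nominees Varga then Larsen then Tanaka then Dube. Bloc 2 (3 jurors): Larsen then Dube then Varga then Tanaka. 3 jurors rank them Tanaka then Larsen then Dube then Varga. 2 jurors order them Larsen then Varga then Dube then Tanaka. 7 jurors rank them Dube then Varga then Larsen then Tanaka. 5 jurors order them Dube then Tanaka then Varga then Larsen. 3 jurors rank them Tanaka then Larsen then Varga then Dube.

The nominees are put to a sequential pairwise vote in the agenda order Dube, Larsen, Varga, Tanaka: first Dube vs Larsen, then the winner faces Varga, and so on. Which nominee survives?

Varga

Round 1: Dube vs Larsen — 12–17, Larsen advances.
Round 2: Larsen vs Varga — 11–18, Varga advances.
Round 3: Varga vs Tanaka — 18–11, Varga advances.
Varga survives the agenda.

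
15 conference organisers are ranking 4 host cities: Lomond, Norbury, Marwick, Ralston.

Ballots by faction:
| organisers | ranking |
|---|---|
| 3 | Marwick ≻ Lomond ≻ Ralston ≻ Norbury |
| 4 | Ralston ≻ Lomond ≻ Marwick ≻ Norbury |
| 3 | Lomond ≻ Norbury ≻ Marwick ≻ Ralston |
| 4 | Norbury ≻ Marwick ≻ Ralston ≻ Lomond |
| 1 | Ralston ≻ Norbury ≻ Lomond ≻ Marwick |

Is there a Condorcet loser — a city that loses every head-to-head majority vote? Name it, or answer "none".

Head-to-head results (15 organisers):
Lomond vs Norbury: Lomond wins 10–5.
Lomond–Marwick: Lomond 8–7.
Lomond vs Ralston: Lomond is ranked higher on 3+3 = 6 ballots, Ralston on 9. Ralston wins 9–6.
Norbury vs Marwick: 8 to 7, Norbury.
Norbury vs Ralston: 7 to 8, Ralston.
Marwick vs Ralston: Marwick, 10–5.
Every city wins at least one matchup (Lomond beats Norbury; Norbury beats Marwick; Marwick beats Ralston; Ralston beats Lomond), so there is no Condorcet loser.

none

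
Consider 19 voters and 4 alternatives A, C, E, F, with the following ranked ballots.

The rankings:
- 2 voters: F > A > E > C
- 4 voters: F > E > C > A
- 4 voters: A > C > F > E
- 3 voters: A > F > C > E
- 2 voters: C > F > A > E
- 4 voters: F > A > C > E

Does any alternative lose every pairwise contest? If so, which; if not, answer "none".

E

Head-to-head results (19 voters):
A vs C: A wins 13–6.
A vs E: A is ranked higher on 2+4+3+2+4 = 15 ballots, E on 4. A wins 15–4.
A vs F: F wins 12–7.
C vs E: C, 13–6.
C–F: F 13–6.
E vs F: E preferred on 0 ballots; F wins 19–0.
E loses to every other alternative — it is the Condorcet loser.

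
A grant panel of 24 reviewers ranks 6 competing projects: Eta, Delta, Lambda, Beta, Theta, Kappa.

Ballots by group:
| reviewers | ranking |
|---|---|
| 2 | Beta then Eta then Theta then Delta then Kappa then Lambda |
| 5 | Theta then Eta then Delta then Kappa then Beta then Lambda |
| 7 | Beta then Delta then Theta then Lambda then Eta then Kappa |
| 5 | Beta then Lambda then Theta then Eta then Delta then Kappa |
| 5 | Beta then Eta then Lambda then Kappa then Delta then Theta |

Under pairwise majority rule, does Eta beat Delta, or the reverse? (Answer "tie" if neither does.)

Eta

Ballots ranking Eta above Delta: 2 + 5 + 5 + 5 = 17.
Ballots ranking Delta above Eta: 24 − 17 = 7.
Eta wins the head-to-head 17–7.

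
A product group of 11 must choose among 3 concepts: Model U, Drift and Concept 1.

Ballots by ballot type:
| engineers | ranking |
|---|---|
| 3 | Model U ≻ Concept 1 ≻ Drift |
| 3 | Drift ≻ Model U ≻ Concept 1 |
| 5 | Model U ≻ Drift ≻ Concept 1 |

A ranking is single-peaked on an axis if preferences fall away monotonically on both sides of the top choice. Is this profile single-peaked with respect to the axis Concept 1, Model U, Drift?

yes

Axis positions: Concept 1=1, Model U=2, Drift=3.
Ballot type 1 (peak Model U at position 2): ranking walks positions 2-1-3, expanding outward from the peak — single-peaked.
Ballot type 2 (peak Drift at position 3): ranking walks positions 3-2-1, expanding outward from the peak — single-peaked.
Ballot type 3 (peak Model U at position 2): ranking walks positions 2-3-1, expanding outward from the peak — single-peaked.
Every ranking is single-peaked on this axis.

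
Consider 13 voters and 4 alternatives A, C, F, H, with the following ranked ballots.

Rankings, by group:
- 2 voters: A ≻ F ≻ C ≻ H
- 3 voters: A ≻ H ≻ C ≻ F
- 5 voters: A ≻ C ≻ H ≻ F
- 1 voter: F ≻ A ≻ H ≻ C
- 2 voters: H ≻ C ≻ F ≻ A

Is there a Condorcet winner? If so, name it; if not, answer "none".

A

Pairwise majorities:
A vs C: 2+3+5+1 = 11 for A, 2 for C — A by 11–2.
A vs F: 2+3+5 = 10 for A, 3 for F — A by 10–3.
A vs H: A is ranked higher on 2+3+5+1 = 11 ballots, H on 2. A wins 11–2.
C vs F: 10 to 3, C.
C vs H: 2+5 = 7 for C, 6 for H — C by 7–6.
F vs H: 3 to 10, H.
A wins every pairwise contest, so A is the Condorcet winner.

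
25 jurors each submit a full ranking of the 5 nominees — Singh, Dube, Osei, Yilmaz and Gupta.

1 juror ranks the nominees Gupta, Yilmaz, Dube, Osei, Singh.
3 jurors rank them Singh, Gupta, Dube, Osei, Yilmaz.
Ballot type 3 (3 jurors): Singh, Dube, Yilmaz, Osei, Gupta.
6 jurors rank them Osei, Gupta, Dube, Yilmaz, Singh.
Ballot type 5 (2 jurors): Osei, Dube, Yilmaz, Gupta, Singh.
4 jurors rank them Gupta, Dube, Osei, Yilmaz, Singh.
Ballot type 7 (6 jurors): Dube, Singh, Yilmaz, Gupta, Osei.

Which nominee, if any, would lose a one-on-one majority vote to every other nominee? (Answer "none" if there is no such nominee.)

Pairwise majorities:
Singh vs Dube: 6 to 19, Dube.
Singh–Osei: Osei 13–12.
Singh vs Yilmaz: Yilmaz, 13–12.
Singh vs Gupta: Gupta, 13–12.
Dube vs Osei: 17 to 8, Dube.
Dube–Yilmaz: Dube 24–1.
Dube vs Gupta: 11 to 14, Gupta.
Osei vs Yilmaz: Osei wins 15–10.
Osei vs Gupta: Osei preferred on 3+6+2 = 11 ballots; Gupta wins 14–11.
Yilmaz vs Gupta: Gupta, 14–11.
Singh is beaten in every head-to-head and is the Condorcet loser.

Singh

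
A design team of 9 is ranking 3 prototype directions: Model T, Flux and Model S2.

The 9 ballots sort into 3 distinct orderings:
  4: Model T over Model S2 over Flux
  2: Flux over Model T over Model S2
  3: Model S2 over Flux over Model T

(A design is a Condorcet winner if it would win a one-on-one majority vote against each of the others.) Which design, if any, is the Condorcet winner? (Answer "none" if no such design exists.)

none

Pairwise majorities:
Model T–Flux: Flux 5–4.
Model T vs Model S2: Model T is ranked higher on 4+2 = 6 ballots, Model S2 on 3. Model T wins 6–3.
Flux–Model S2: Model S2 7–2.
No design is unbeaten: Model T loses to Flux; Flux loses to Model S2; Model S2 loses to Model T. In particular Model T beats Model S2 beats Flux beats Model T is a majority cycle — no Condorcet winner exists.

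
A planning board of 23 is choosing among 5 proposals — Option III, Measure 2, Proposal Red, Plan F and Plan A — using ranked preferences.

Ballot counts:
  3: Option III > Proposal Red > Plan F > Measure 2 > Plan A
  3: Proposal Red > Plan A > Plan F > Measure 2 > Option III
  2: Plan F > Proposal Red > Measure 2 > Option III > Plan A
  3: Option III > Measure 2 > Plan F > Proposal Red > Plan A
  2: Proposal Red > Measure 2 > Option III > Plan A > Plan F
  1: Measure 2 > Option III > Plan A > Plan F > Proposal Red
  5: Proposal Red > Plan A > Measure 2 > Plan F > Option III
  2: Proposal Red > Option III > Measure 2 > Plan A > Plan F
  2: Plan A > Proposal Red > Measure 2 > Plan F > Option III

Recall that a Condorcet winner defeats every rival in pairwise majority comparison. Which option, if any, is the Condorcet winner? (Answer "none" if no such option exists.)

Proposal Red

Pairwise majorities:
Option III vs Measure 2: 3+3+2 = 8 for Option III, 15 for Measure 2 — Measure 2 by 15–8.
Option III vs Proposal Red: Option III preferred on 3+3+1 = 7 ballots; Proposal Red wins 16–7.
Option III vs Plan F: 11 to 12, Plan F.
Option III vs Plan A: 13 to 10, Option III.
Measure 2 vs Proposal Red: Measure 2 is ranked higher on 3+1 = 4 ballots, Proposal Red on 19. Proposal Red wins 19–4.
Measure 2 vs Plan F: 15 to 8, Measure 2.
Measure 2 vs Plan A: Measure 2 is ranked higher on 3+2+3+2+1+2 = 13 ballots, Plan A on 10. Measure 2 wins 13–10.
Proposal Red vs Plan F: 3+3+2+5+2+2 = 17 for Proposal Red, 6 for Plan F — Proposal Red by 17–6.
Proposal Red vs Plan A: 20 to 3, Proposal Red.
Plan F vs Plan A: Plan F preferred on 3+2+3 = 8 ballots; Plan A wins 15–8.
Only Proposal Red has no losses; Proposal Red is the Condorcet winner.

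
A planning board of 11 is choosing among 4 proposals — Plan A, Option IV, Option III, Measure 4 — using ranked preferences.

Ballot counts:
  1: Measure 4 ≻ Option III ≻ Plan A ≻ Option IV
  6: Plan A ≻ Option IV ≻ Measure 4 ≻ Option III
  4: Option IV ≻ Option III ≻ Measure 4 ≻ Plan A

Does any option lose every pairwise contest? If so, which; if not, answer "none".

Head-to-head results (11 council members):
Plan A vs Option IV: Plan A wins 7–4.
Plan A vs Option III: Plan A wins 6–5.
Plan A vs Measure 4: 6 for Plan A, 5 for Measure 4 — Plan A by 6–5.
Option IV vs Option III: Option IV preferred on 6+4 = 10 ballots; Option IV wins 10–1.
Option IV vs Measure 4: 10 to 1, Option IV.
Option III vs Measure 4: Measure 4, 7–4.
Option III loses to every other option — it is the Condorcet loser.

Option III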